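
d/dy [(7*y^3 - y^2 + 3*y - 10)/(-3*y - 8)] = (-42*y^3 - 165*y^2 + 16*y - 54)/(9*y^2 + 48*y + 64)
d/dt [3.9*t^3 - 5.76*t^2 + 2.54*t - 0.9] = 11.7*t^2 - 11.52*t + 2.54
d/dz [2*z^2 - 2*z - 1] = 4*z - 2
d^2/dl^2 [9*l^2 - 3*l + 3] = 18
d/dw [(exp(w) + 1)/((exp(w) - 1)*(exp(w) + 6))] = (-exp(2*w) - 2*exp(w) - 11)*exp(w)/(exp(4*w) + 10*exp(3*w) + 13*exp(2*w) - 60*exp(w) + 36)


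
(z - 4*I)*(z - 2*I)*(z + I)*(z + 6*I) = z^4 + I*z^3 + 28*z^2 - 20*I*z + 48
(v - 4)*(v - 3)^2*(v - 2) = v^4 - 12*v^3 + 53*v^2 - 102*v + 72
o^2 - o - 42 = (o - 7)*(o + 6)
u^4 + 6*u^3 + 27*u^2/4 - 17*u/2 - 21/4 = (u - 1)*(u + 1/2)*(u + 3)*(u + 7/2)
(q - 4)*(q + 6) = q^2 + 2*q - 24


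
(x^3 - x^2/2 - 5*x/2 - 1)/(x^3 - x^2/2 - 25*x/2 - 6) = (x^2 - x - 2)/(x^2 - x - 12)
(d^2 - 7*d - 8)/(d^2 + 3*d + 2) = (d - 8)/(d + 2)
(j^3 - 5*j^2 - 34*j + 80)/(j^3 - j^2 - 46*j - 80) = (j - 2)/(j + 2)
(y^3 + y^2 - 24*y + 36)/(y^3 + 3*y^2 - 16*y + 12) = (y - 3)/(y - 1)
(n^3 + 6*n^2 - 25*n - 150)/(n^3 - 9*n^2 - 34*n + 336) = (n^2 - 25)/(n^2 - 15*n + 56)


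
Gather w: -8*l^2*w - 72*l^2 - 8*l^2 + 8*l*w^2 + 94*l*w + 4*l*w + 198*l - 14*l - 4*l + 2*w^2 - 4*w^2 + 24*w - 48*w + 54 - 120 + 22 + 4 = -80*l^2 + 180*l + w^2*(8*l - 2) + w*(-8*l^2 + 98*l - 24) - 40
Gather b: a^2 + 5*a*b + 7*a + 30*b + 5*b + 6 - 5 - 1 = a^2 + 7*a + b*(5*a + 35)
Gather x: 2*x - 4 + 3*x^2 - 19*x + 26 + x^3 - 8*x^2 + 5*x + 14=x^3 - 5*x^2 - 12*x + 36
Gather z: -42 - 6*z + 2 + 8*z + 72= 2*z + 32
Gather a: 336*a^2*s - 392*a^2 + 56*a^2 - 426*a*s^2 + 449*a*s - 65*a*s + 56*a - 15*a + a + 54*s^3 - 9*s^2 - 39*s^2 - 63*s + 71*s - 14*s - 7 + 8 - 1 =a^2*(336*s - 336) + a*(-426*s^2 + 384*s + 42) + 54*s^3 - 48*s^2 - 6*s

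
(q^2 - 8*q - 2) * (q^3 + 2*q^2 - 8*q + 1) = q^5 - 6*q^4 - 26*q^3 + 61*q^2 + 8*q - 2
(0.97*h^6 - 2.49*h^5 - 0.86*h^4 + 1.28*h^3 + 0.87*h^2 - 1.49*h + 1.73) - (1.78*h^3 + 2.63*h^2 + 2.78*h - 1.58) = 0.97*h^6 - 2.49*h^5 - 0.86*h^4 - 0.5*h^3 - 1.76*h^2 - 4.27*h + 3.31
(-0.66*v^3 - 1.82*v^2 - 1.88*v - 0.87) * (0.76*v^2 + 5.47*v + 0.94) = -0.5016*v^5 - 4.9934*v^4 - 12.0046*v^3 - 12.6556*v^2 - 6.5261*v - 0.8178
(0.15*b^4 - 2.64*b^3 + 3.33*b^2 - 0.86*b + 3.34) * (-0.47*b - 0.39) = -0.0705*b^5 + 1.1823*b^4 - 0.5355*b^3 - 0.8945*b^2 - 1.2344*b - 1.3026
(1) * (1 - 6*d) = 1 - 6*d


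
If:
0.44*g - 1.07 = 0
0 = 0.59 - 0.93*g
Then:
No Solution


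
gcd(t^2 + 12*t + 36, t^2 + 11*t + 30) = t + 6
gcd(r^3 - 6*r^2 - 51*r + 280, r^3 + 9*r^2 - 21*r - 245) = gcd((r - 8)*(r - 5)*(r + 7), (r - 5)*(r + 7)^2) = r^2 + 2*r - 35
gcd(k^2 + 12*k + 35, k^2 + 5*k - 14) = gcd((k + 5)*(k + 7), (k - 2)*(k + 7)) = k + 7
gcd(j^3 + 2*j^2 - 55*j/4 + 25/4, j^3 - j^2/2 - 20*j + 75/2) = j^2 + 5*j/2 - 25/2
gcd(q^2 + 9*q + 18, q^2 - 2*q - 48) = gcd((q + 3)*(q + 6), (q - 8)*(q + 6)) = q + 6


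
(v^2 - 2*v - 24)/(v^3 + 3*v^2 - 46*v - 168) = (v - 6)/(v^2 - v - 42)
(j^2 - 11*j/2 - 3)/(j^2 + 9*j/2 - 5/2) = (2*j^2 - 11*j - 6)/(2*j^2 + 9*j - 5)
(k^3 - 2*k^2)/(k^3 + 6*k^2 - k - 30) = k^2/(k^2 + 8*k + 15)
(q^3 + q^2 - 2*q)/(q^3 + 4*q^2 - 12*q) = (q^2 + q - 2)/(q^2 + 4*q - 12)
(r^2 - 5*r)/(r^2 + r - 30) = r/(r + 6)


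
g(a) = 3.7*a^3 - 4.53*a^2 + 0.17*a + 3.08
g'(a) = 11.1*a^2 - 9.06*a + 0.17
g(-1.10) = -7.51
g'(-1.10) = 23.57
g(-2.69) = -102.18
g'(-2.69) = 104.86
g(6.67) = 900.62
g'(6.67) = 433.57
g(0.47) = 2.54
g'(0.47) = -1.64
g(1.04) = 2.52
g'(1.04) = 2.75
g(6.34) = 764.98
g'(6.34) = 388.90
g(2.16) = 19.60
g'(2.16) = 32.39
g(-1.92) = -40.13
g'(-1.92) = 58.48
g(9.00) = 2334.98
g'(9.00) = 817.73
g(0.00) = 3.08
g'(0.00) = 0.17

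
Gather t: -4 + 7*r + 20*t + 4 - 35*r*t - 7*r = t*(20 - 35*r)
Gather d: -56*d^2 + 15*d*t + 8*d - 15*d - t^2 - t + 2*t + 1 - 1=-56*d^2 + d*(15*t - 7) - t^2 + t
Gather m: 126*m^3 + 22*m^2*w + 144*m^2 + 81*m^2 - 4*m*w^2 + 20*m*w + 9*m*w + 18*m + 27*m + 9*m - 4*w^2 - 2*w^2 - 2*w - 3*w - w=126*m^3 + m^2*(22*w + 225) + m*(-4*w^2 + 29*w + 54) - 6*w^2 - 6*w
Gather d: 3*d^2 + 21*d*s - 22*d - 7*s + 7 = 3*d^2 + d*(21*s - 22) - 7*s + 7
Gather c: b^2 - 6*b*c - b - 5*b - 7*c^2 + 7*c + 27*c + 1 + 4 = b^2 - 6*b - 7*c^2 + c*(34 - 6*b) + 5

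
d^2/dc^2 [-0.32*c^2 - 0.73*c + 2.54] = -0.640000000000000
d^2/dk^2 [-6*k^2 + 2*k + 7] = -12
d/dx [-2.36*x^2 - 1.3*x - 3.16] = -4.72*x - 1.3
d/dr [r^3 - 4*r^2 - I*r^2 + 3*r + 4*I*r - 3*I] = 3*r^2 - 8*r - 2*I*r + 3 + 4*I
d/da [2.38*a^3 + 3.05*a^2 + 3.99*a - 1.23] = 7.14*a^2 + 6.1*a + 3.99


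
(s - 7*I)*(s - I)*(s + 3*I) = s^3 - 5*I*s^2 + 17*s - 21*I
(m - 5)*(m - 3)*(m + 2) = m^3 - 6*m^2 - m + 30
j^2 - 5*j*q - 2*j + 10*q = (j - 2)*(j - 5*q)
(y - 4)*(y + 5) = y^2 + y - 20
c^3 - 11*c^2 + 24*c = c*(c - 8)*(c - 3)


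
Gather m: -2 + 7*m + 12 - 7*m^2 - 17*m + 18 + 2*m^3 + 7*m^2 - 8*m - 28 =2*m^3 - 18*m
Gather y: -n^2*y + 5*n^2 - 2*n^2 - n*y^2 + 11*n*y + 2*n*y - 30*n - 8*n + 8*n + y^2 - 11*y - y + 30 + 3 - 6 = 3*n^2 - 30*n + y^2*(1 - n) + y*(-n^2 + 13*n - 12) + 27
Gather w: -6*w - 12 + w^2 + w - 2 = w^2 - 5*w - 14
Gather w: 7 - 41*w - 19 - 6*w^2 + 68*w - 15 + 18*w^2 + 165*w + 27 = 12*w^2 + 192*w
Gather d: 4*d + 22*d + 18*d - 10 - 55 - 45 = 44*d - 110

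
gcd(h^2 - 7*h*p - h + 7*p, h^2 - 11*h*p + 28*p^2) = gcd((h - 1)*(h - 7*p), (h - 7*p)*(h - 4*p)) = -h + 7*p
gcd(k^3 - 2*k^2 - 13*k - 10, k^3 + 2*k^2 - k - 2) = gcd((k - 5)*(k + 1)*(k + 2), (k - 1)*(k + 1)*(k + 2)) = k^2 + 3*k + 2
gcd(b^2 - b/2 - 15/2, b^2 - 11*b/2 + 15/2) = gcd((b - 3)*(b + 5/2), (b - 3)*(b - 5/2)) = b - 3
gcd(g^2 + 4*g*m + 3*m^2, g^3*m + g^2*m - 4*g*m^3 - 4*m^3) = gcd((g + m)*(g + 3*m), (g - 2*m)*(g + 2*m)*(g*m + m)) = 1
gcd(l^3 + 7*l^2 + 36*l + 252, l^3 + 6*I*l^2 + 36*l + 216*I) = l^2 + 36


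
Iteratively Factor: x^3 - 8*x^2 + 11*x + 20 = (x + 1)*(x^2 - 9*x + 20) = (x - 4)*(x + 1)*(x - 5)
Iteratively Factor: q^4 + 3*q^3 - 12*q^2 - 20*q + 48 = (q - 2)*(q^3 + 5*q^2 - 2*q - 24) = (q - 2)*(q + 3)*(q^2 + 2*q - 8) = (q - 2)^2*(q + 3)*(q + 4)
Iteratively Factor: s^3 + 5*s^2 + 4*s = (s + 4)*(s^2 + s) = (s + 1)*(s + 4)*(s)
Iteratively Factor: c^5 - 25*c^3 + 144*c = (c + 3)*(c^4 - 3*c^3 - 16*c^2 + 48*c) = (c - 3)*(c + 3)*(c^3 - 16*c) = (c - 3)*(c + 3)*(c + 4)*(c^2 - 4*c) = c*(c - 3)*(c + 3)*(c + 4)*(c - 4)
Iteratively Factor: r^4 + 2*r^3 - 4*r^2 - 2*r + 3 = (r + 1)*(r^3 + r^2 - 5*r + 3) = (r - 1)*(r + 1)*(r^2 + 2*r - 3) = (r - 1)*(r + 1)*(r + 3)*(r - 1)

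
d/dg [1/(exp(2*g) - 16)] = -2*exp(2*g)/(exp(2*g) - 16)^2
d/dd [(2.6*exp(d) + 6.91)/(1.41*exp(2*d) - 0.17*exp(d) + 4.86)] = (-3.666*exp(2*d) - 19.4862*exp(d) + 13.8107)*exp(d)/(1.9881*exp(4*d) - 0.4794*exp(3*d) + 13.7341*exp(2*d) - 1.6524*exp(d) + 23.6196)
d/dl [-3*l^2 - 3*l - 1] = -6*l - 3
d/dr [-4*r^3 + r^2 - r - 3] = -12*r^2 + 2*r - 1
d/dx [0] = 0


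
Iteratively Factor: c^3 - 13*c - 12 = (c - 4)*(c^2 + 4*c + 3) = (c - 4)*(c + 1)*(c + 3)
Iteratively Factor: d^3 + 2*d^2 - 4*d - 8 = (d + 2)*(d^2 - 4) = (d + 2)^2*(d - 2)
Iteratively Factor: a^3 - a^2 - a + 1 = (a - 1)*(a^2 - 1) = (a - 1)^2*(a + 1)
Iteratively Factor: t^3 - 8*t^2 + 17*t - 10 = (t - 5)*(t^2 - 3*t + 2) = (t - 5)*(t - 2)*(t - 1)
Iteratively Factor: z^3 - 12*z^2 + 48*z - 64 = (z - 4)*(z^2 - 8*z + 16) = (z - 4)^2*(z - 4)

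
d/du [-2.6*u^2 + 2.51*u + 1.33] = 2.51 - 5.2*u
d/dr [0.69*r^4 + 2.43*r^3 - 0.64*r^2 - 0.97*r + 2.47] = 2.76*r^3 + 7.29*r^2 - 1.28*r - 0.97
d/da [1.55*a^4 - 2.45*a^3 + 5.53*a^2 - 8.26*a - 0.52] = 6.2*a^3 - 7.35*a^2 + 11.06*a - 8.26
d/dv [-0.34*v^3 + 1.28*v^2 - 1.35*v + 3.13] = -1.02*v^2 + 2.56*v - 1.35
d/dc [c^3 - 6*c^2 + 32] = 3*c*(c - 4)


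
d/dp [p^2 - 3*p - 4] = 2*p - 3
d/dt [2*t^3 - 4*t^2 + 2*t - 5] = 6*t^2 - 8*t + 2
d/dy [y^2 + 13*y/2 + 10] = 2*y + 13/2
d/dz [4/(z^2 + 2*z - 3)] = 8*(-z - 1)/(z^2 + 2*z - 3)^2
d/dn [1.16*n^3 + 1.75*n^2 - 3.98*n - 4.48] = 3.48*n^2 + 3.5*n - 3.98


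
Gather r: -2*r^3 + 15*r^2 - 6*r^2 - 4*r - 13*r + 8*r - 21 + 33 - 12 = -2*r^3 + 9*r^2 - 9*r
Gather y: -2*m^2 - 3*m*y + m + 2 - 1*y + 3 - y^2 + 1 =-2*m^2 + m - y^2 + y*(-3*m - 1) + 6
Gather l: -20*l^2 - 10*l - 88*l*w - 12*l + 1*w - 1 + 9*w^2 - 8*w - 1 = -20*l^2 + l*(-88*w - 22) + 9*w^2 - 7*w - 2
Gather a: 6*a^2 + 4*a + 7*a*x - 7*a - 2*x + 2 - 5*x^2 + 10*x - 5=6*a^2 + a*(7*x - 3) - 5*x^2 + 8*x - 3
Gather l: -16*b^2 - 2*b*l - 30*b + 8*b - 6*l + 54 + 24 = -16*b^2 - 22*b + l*(-2*b - 6) + 78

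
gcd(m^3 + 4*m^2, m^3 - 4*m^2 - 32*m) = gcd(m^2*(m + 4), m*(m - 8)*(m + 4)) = m^2 + 4*m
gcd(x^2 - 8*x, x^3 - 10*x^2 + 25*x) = x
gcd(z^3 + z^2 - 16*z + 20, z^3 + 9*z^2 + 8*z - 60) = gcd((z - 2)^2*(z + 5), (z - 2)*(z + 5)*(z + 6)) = z^2 + 3*z - 10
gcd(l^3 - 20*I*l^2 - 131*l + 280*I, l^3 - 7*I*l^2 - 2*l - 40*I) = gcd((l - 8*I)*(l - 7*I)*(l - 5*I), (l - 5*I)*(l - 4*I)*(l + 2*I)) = l - 5*I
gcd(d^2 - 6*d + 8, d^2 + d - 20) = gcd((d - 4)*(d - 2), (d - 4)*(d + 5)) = d - 4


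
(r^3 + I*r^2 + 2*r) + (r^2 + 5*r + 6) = r^3 + r^2 + I*r^2 + 7*r + 6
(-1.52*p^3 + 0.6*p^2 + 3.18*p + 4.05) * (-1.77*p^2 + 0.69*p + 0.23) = 2.6904*p^5 - 2.1108*p^4 - 5.5642*p^3 - 4.8363*p^2 + 3.5259*p + 0.9315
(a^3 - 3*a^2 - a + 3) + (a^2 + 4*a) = a^3 - 2*a^2 + 3*a + 3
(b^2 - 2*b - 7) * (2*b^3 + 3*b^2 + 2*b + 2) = 2*b^5 - b^4 - 18*b^3 - 23*b^2 - 18*b - 14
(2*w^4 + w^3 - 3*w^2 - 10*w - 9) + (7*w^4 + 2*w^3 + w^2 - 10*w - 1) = 9*w^4 + 3*w^3 - 2*w^2 - 20*w - 10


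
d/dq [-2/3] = 0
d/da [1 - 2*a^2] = -4*a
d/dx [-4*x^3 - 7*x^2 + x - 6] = -12*x^2 - 14*x + 1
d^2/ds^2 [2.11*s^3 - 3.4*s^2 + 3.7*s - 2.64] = 12.66*s - 6.8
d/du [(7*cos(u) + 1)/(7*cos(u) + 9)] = -56*sin(u)/(7*cos(u) + 9)^2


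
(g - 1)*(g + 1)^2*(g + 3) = g^4 + 4*g^3 + 2*g^2 - 4*g - 3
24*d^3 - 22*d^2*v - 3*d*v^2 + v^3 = (-6*d + v)*(-d + v)*(4*d + v)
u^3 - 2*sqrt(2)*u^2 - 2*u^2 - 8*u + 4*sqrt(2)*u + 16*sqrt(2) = (u - 4)*(u + 2)*(u - 2*sqrt(2))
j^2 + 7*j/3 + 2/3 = (j + 1/3)*(j + 2)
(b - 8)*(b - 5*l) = b^2 - 5*b*l - 8*b + 40*l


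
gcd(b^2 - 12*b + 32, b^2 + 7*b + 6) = 1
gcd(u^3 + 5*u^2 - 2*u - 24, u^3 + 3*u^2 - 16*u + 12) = u - 2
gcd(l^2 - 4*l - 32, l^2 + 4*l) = l + 4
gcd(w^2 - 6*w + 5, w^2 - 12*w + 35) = w - 5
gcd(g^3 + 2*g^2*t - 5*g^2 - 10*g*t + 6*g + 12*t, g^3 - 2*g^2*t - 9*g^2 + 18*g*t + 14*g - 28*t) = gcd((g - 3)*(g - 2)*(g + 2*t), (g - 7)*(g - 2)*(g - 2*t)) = g - 2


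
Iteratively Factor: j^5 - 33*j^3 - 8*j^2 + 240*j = (j + 4)*(j^4 - 4*j^3 - 17*j^2 + 60*j) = (j - 5)*(j + 4)*(j^3 + j^2 - 12*j) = (j - 5)*(j + 4)^2*(j^2 - 3*j) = (j - 5)*(j - 3)*(j + 4)^2*(j)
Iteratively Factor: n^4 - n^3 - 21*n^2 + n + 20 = (n + 4)*(n^3 - 5*n^2 - n + 5) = (n - 1)*(n + 4)*(n^2 - 4*n - 5) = (n - 1)*(n + 1)*(n + 4)*(n - 5)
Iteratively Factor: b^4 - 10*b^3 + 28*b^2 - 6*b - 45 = (b - 3)*(b^3 - 7*b^2 + 7*b + 15) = (b - 5)*(b - 3)*(b^2 - 2*b - 3) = (b - 5)*(b - 3)*(b + 1)*(b - 3)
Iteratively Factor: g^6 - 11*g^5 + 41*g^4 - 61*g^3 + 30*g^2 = (g - 2)*(g^5 - 9*g^4 + 23*g^3 - 15*g^2) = (g - 5)*(g - 2)*(g^4 - 4*g^3 + 3*g^2) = g*(g - 5)*(g - 2)*(g^3 - 4*g^2 + 3*g) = g^2*(g - 5)*(g - 2)*(g^2 - 4*g + 3) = g^2*(g - 5)*(g - 2)*(g - 1)*(g - 3)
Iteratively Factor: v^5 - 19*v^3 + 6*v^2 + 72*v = (v - 3)*(v^4 + 3*v^3 - 10*v^2 - 24*v) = (v - 3)*(v + 2)*(v^3 + v^2 - 12*v) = v*(v - 3)*(v + 2)*(v^2 + v - 12) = v*(v - 3)^2*(v + 2)*(v + 4)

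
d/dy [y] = 1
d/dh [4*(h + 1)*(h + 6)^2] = 4*(h + 6)*(3*h + 8)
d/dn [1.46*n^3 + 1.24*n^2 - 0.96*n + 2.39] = 4.38*n^2 + 2.48*n - 0.96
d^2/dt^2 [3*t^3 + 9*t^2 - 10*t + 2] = 18*t + 18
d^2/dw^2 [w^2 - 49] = 2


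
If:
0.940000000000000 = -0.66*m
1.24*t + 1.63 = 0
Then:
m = -1.42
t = -1.31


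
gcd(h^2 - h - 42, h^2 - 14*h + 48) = 1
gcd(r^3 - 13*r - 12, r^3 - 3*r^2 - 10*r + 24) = r^2 - r - 12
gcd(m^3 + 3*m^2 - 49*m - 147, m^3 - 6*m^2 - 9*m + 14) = m - 7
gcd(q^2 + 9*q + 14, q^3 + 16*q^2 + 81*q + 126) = q + 7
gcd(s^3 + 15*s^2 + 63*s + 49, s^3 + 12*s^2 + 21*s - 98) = s^2 + 14*s + 49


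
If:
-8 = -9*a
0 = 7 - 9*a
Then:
No Solution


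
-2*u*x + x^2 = x*(-2*u + x)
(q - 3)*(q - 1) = q^2 - 4*q + 3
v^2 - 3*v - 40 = (v - 8)*(v + 5)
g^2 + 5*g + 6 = (g + 2)*(g + 3)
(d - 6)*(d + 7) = d^2 + d - 42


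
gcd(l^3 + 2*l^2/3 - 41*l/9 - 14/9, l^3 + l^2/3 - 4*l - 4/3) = l^2 - 5*l/3 - 2/3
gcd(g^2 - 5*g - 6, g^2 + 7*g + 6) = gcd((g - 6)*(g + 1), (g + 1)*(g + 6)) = g + 1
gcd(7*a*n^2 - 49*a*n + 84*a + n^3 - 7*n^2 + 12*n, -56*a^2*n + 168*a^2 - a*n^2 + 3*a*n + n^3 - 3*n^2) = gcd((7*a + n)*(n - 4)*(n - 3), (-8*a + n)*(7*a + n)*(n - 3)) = 7*a*n - 21*a + n^2 - 3*n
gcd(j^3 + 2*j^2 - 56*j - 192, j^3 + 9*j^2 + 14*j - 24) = j^2 + 10*j + 24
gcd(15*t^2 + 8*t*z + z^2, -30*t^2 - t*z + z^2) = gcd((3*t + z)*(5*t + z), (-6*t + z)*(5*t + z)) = 5*t + z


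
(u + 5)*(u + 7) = u^2 + 12*u + 35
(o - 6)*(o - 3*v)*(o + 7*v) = o^3 + 4*o^2*v - 6*o^2 - 21*o*v^2 - 24*o*v + 126*v^2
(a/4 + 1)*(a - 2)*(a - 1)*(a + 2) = a^4/4 + 3*a^3/4 - 2*a^2 - 3*a + 4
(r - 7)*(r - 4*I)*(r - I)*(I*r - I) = I*r^4 + 5*r^3 - 8*I*r^3 - 40*r^2 + 3*I*r^2 + 35*r + 32*I*r - 28*I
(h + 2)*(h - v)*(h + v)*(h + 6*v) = h^4 + 6*h^3*v + 2*h^3 - h^2*v^2 + 12*h^2*v - 6*h*v^3 - 2*h*v^2 - 12*v^3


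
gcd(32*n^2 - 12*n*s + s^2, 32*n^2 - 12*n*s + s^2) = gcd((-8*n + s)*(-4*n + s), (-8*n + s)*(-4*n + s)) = 32*n^2 - 12*n*s + s^2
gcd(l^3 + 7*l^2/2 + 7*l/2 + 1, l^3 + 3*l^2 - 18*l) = 1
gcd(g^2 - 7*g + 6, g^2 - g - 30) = g - 6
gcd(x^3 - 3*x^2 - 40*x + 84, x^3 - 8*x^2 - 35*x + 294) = x^2 - x - 42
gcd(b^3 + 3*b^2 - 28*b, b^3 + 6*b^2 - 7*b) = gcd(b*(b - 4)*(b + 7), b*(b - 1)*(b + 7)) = b^2 + 7*b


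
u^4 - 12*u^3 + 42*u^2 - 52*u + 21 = (u - 7)*(u - 3)*(u - 1)^2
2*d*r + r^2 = r*(2*d + r)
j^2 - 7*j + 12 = (j - 4)*(j - 3)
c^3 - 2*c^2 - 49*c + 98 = (c - 7)*(c - 2)*(c + 7)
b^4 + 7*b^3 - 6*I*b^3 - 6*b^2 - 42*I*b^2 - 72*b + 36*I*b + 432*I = (b - 3)*(b + 4)*(b + 6)*(b - 6*I)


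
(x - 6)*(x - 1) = x^2 - 7*x + 6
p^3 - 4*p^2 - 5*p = p*(p - 5)*(p + 1)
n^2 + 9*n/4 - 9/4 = (n - 3/4)*(n + 3)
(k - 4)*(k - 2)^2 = k^3 - 8*k^2 + 20*k - 16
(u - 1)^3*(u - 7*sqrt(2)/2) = u^4 - 7*sqrt(2)*u^3/2 - 3*u^3 + 3*u^2 + 21*sqrt(2)*u^2/2 - 21*sqrt(2)*u/2 - u + 7*sqrt(2)/2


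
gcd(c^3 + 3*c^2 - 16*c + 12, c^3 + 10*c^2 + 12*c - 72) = c^2 + 4*c - 12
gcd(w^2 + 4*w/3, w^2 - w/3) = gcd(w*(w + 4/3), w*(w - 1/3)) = w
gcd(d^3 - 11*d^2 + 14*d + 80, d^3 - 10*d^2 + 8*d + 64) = d^2 - 6*d - 16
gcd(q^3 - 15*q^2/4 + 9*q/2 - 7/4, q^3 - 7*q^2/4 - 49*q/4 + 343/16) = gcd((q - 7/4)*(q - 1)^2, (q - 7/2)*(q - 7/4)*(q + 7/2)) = q - 7/4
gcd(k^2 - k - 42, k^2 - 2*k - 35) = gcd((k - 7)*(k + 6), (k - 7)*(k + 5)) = k - 7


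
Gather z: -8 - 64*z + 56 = 48 - 64*z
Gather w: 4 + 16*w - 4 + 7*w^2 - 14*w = 7*w^2 + 2*w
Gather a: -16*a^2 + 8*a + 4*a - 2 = -16*a^2 + 12*a - 2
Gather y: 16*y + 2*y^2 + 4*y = 2*y^2 + 20*y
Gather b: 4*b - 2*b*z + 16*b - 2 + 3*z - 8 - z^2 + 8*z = b*(20 - 2*z) - z^2 + 11*z - 10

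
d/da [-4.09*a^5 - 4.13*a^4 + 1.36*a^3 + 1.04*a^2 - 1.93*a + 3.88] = -20.45*a^4 - 16.52*a^3 + 4.08*a^2 + 2.08*a - 1.93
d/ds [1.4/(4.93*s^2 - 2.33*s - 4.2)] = (3.262 - 13.804*s)/(-4.93*s^2 + 2.33*s + 4.2)^2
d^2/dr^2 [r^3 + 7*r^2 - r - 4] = 6*r + 14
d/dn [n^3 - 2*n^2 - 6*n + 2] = 3*n^2 - 4*n - 6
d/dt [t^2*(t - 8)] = t*(3*t - 16)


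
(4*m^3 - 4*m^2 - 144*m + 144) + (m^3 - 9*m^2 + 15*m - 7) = 5*m^3 - 13*m^2 - 129*m + 137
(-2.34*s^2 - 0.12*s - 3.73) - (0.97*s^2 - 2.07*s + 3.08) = -3.31*s^2 + 1.95*s - 6.81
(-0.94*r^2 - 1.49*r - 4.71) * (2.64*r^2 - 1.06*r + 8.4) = -2.4816*r^4 - 2.9372*r^3 - 18.751*r^2 - 7.5234*r - 39.564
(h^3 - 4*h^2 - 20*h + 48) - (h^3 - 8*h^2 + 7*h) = 4*h^2 - 27*h + 48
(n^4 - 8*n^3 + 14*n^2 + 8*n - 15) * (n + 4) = n^5 - 4*n^4 - 18*n^3 + 64*n^2 + 17*n - 60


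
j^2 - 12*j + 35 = (j - 7)*(j - 5)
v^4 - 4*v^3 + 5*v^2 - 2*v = v*(v - 2)*(v - 1)^2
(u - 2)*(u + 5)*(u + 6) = u^3 + 9*u^2 + 8*u - 60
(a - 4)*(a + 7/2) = a^2 - a/2 - 14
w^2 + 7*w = w*(w + 7)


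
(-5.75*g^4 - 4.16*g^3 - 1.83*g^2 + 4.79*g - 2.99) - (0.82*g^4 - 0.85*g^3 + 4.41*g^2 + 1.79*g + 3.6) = -6.57*g^4 - 3.31*g^3 - 6.24*g^2 + 3.0*g - 6.59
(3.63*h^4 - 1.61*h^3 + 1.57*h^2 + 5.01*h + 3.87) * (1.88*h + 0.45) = 6.8244*h^5 - 1.3933*h^4 + 2.2271*h^3 + 10.1253*h^2 + 9.5301*h + 1.7415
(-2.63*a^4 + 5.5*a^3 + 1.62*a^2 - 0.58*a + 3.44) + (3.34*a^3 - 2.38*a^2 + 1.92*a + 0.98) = -2.63*a^4 + 8.84*a^3 - 0.76*a^2 + 1.34*a + 4.42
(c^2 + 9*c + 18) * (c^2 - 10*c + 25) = c^4 - c^3 - 47*c^2 + 45*c + 450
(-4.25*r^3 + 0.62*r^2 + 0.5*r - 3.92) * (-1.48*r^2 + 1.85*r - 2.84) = 6.29*r^5 - 8.7801*r^4 + 12.477*r^3 + 4.9658*r^2 - 8.672*r + 11.1328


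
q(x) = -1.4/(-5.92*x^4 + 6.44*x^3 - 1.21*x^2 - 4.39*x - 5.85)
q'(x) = -1.4*(23.68*x^3 - 19.32*x^2 + 2.42*x + 4.39)/(-5.92*x^4 + 6.44*x^3 - 1.21*x^2 - 4.39*x - 5.85)^2 = (-33.152*x^3 + 27.048*x^2 - 3.388*x - 6.146)/(5.92*x^4 - 6.44*x^3 + 1.21*x^2 + 4.39*x + 5.85)^2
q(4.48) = 0.00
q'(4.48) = -0.00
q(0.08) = 0.23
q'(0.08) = -0.16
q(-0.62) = 0.23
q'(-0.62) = 0.40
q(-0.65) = 0.22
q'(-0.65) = 0.41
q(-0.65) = 0.22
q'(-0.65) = 0.41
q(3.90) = 0.00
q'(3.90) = -0.00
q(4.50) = 0.00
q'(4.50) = -0.00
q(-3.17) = 0.00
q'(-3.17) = 0.00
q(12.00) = 0.00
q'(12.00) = -0.00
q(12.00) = 0.00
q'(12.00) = -0.00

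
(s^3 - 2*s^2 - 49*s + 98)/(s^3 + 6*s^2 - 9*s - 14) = (s - 7)/(s + 1)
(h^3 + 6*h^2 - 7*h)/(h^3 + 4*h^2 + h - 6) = h*(h + 7)/(h^2 + 5*h + 6)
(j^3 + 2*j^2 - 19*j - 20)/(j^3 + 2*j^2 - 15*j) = (j^2 - 3*j - 4)/(j*(j - 3))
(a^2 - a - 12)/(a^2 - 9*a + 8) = (a^2 - a - 12)/(a^2 - 9*a + 8)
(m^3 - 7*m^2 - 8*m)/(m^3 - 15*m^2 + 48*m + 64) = m/(m - 8)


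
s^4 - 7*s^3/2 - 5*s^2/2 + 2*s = s*(s - 4)*(s - 1/2)*(s + 1)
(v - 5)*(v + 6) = v^2 + v - 30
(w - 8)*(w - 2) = w^2 - 10*w + 16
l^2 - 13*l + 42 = (l - 7)*(l - 6)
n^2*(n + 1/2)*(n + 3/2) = n^4 + 2*n^3 + 3*n^2/4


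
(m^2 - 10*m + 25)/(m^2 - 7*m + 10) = (m - 5)/(m - 2)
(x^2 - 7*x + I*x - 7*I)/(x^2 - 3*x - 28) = (x + I)/(x + 4)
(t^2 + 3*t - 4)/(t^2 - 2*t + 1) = (t + 4)/(t - 1)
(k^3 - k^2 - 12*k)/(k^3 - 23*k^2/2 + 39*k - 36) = 2*k*(k + 3)/(2*k^2 - 15*k + 18)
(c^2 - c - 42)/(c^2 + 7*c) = (c^2 - c - 42)/(c*(c + 7))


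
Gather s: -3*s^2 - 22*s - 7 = -3*s^2 - 22*s - 7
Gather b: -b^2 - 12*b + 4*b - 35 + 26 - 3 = -b^2 - 8*b - 12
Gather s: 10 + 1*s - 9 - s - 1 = 0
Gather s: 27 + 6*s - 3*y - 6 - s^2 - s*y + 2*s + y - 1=-s^2 + s*(8 - y) - 2*y + 20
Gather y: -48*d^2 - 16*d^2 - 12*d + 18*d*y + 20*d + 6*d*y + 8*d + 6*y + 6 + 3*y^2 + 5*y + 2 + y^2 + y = -64*d^2 + 16*d + 4*y^2 + y*(24*d + 12) + 8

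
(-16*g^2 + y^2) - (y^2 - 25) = 25 - 16*g^2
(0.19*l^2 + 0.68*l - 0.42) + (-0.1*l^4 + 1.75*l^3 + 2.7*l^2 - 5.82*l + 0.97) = -0.1*l^4 + 1.75*l^3 + 2.89*l^2 - 5.14*l + 0.55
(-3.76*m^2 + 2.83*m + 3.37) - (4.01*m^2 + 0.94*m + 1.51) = -7.77*m^2 + 1.89*m + 1.86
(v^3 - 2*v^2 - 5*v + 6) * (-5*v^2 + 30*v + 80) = -5*v^5 + 40*v^4 + 45*v^3 - 340*v^2 - 220*v + 480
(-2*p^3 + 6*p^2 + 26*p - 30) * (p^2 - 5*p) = -2*p^5 + 16*p^4 - 4*p^3 - 160*p^2 + 150*p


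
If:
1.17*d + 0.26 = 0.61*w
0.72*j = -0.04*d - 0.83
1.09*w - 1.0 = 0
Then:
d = 0.26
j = -1.17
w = 0.92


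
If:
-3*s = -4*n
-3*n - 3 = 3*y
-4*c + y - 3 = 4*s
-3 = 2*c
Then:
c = -3/2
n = 6/19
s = 8/19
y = -25/19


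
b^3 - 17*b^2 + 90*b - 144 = (b - 8)*(b - 6)*(b - 3)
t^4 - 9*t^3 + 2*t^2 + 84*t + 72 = (t - 6)^2*(t + 1)*(t + 2)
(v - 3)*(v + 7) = v^2 + 4*v - 21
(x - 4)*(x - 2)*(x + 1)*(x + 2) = x^4 - 3*x^3 - 8*x^2 + 12*x + 16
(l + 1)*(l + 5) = l^2 + 6*l + 5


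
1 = 1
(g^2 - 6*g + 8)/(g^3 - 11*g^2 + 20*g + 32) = (g - 2)/(g^2 - 7*g - 8)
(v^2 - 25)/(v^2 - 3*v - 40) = (v - 5)/(v - 8)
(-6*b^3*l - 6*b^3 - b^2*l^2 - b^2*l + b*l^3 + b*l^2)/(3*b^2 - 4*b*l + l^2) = b*(-2*b*l - 2*b - l^2 - l)/(b - l)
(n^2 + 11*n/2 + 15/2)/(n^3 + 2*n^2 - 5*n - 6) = (n + 5/2)/(n^2 - n - 2)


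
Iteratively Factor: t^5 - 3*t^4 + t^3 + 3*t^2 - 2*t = (t)*(t^4 - 3*t^3 + t^2 + 3*t - 2) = t*(t - 2)*(t^3 - t^2 - t + 1) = t*(t - 2)*(t + 1)*(t^2 - 2*t + 1) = t*(t - 2)*(t - 1)*(t + 1)*(t - 1)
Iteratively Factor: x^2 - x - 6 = (x + 2)*(x - 3)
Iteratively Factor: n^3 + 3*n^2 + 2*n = (n + 1)*(n^2 + 2*n) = (n + 1)*(n + 2)*(n)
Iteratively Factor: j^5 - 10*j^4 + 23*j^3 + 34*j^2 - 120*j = (j - 3)*(j^4 - 7*j^3 + 2*j^2 + 40*j) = (j - 3)*(j + 2)*(j^3 - 9*j^2 + 20*j) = (j - 4)*(j - 3)*(j + 2)*(j^2 - 5*j) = j*(j - 4)*(j - 3)*(j + 2)*(j - 5)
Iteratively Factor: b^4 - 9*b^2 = (b - 3)*(b^3 + 3*b^2) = (b - 3)*(b + 3)*(b^2) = b*(b - 3)*(b + 3)*(b)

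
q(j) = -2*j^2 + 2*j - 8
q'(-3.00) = 14.00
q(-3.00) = -32.00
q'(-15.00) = 62.00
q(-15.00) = -488.00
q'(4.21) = -14.84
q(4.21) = -35.03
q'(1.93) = -5.72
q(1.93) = -11.59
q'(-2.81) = 13.24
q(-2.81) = -29.41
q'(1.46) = -3.84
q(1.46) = -9.34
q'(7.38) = -27.52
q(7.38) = -102.17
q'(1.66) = -4.64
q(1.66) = -10.19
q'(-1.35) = 7.40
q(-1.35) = -14.34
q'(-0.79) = 5.16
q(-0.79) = -10.83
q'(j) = 2 - 4*j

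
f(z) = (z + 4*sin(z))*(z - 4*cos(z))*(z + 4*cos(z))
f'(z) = (1 - 4*sin(z))*(z + 4*sin(z))*(z - 4*cos(z)) + (z + 4*sin(z))*(z + 4*cos(z))*(4*sin(z) + 1) + (z - 4*cos(z))*(z + 4*cos(z))*(4*cos(z) + 1)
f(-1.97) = -8.28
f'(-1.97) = -43.34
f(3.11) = -20.43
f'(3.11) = 35.78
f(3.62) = 0.88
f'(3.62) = 34.87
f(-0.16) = 12.41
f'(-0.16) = -72.78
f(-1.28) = -1.65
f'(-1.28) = 58.71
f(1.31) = 3.38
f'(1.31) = 56.14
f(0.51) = -29.37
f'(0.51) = -17.48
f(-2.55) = 21.62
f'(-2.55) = -35.95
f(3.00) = -23.82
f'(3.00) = 25.23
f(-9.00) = -721.09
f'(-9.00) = -115.36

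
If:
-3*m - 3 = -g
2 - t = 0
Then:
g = 3*m + 3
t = 2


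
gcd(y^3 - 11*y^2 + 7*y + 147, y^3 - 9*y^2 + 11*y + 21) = y - 7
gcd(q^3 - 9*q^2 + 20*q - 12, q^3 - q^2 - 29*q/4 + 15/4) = 1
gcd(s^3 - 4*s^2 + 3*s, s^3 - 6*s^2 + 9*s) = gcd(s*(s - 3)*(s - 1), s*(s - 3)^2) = s^2 - 3*s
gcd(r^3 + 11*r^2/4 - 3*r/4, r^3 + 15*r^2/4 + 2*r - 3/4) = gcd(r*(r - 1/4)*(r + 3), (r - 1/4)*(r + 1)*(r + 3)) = r^2 + 11*r/4 - 3/4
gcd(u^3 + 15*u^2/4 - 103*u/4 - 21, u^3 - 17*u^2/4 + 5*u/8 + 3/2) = u - 4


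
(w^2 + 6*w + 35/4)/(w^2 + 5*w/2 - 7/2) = (w + 5/2)/(w - 1)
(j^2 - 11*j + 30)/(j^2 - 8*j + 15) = (j - 6)/(j - 3)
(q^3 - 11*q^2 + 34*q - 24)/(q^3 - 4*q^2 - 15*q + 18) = (q - 4)/(q + 3)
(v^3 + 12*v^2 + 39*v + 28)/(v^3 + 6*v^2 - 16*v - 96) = (v^2 + 8*v + 7)/(v^2 + 2*v - 24)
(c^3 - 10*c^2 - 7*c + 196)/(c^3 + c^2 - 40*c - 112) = (c - 7)/(c + 4)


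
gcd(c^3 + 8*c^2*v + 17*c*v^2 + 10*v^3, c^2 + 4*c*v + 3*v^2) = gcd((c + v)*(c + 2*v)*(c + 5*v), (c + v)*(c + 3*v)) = c + v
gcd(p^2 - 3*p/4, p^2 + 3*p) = p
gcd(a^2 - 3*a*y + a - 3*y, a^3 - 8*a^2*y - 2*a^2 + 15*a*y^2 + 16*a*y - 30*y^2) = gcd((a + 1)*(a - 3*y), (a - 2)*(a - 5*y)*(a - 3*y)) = -a + 3*y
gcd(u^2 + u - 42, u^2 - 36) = u - 6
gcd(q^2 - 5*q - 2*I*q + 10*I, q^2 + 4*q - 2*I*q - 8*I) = q - 2*I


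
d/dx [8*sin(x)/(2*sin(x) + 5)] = 40*cos(x)/(2*sin(x) + 5)^2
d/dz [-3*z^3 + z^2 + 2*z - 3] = -9*z^2 + 2*z + 2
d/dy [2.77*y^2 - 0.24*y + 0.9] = 5.54*y - 0.24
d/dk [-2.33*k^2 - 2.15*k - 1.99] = -4.66*k - 2.15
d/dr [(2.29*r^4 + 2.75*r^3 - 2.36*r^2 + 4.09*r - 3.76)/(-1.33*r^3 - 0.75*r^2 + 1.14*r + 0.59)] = (-3.0457*r^6 - 3.435*r^5 + 2.6305*r^4 + 22.5538*r^3 - 9.7578*r^2 - 8.4248*r + 6.6995)/(1.7689*r^6 + 1.995*r^5 - 2.4699*r^4 - 3.2794*r^3 + 0.4146*r^2 + 1.3452*r + 0.3481)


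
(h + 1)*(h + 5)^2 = h^3 + 11*h^2 + 35*h + 25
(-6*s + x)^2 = 36*s^2 - 12*s*x + x^2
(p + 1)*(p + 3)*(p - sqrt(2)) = p^3 - sqrt(2)*p^2 + 4*p^2 - 4*sqrt(2)*p + 3*p - 3*sqrt(2)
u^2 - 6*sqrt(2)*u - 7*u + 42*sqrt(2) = (u - 7)*(u - 6*sqrt(2))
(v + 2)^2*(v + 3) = v^3 + 7*v^2 + 16*v + 12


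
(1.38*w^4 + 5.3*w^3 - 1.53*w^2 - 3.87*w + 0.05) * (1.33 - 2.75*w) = -3.795*w^5 - 12.7396*w^4 + 11.2565*w^3 + 8.6076*w^2 - 5.2846*w + 0.0665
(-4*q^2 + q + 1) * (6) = -24*q^2 + 6*q + 6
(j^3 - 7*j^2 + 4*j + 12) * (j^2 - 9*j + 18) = j^5 - 16*j^4 + 85*j^3 - 150*j^2 - 36*j + 216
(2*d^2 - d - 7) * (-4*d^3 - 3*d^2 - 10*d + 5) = -8*d^5 - 2*d^4 + 11*d^3 + 41*d^2 + 65*d - 35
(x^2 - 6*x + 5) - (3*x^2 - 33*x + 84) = -2*x^2 + 27*x - 79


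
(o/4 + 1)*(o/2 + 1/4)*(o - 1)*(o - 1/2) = o^4/8 + 3*o^3/8 - 17*o^2/32 - 3*o/32 + 1/8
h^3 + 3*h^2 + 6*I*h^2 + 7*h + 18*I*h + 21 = (h + 3)*(h - I)*(h + 7*I)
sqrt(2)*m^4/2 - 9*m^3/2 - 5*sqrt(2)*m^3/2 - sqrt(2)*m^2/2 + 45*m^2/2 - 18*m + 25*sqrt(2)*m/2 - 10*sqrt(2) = (m - 4)*(m - 1)*(m - 5*sqrt(2))*(sqrt(2)*m/2 + 1/2)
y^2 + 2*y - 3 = (y - 1)*(y + 3)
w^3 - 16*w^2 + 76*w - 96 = (w - 8)*(w - 6)*(w - 2)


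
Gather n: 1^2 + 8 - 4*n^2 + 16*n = -4*n^2 + 16*n + 9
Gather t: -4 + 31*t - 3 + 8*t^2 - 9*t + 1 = 8*t^2 + 22*t - 6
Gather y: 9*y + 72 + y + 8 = 10*y + 80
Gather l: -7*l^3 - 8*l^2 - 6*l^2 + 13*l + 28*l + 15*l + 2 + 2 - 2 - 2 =-7*l^3 - 14*l^2 + 56*l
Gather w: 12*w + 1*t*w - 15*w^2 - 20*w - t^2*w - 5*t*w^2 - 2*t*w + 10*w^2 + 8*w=w^2*(-5*t - 5) + w*(-t^2 - t)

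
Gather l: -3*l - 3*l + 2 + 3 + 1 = 6 - 6*l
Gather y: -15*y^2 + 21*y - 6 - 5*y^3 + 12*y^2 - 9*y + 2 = -5*y^3 - 3*y^2 + 12*y - 4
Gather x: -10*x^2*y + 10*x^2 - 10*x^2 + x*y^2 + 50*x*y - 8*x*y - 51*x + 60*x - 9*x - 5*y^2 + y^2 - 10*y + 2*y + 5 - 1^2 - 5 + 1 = -10*x^2*y + x*(y^2 + 42*y) - 4*y^2 - 8*y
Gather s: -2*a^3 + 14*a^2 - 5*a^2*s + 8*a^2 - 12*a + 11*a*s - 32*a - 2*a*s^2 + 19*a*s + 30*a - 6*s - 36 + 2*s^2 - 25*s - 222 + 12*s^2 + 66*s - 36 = -2*a^3 + 22*a^2 - 14*a + s^2*(14 - 2*a) + s*(-5*a^2 + 30*a + 35) - 294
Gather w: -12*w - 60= -12*w - 60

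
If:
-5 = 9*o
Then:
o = -5/9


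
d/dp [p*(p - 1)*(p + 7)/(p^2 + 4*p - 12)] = (p^4 + 8*p^3 - 5*p^2 - 144*p + 84)/(p^4 + 8*p^3 - 8*p^2 - 96*p + 144)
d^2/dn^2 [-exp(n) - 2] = -exp(n)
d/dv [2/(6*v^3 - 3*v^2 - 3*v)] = 2*(-6*v^2 + 2*v + 1)/(3*v^2*(-2*v^2 + v + 1)^2)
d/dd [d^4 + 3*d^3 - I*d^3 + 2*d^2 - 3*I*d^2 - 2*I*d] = 4*d^3 + d^2*(9 - 3*I) + d*(4 - 6*I) - 2*I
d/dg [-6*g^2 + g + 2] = 1 - 12*g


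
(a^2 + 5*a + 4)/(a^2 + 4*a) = (a + 1)/a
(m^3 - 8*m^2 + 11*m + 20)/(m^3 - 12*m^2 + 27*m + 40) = (m - 4)/(m - 8)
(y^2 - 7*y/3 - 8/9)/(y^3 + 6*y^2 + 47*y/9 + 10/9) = (3*y - 8)/(3*y^2 + 17*y + 10)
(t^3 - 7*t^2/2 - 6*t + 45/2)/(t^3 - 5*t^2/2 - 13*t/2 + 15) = (t - 3)/(t - 2)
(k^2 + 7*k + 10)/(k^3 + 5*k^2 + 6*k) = (k + 5)/(k*(k + 3))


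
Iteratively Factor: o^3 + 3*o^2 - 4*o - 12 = (o + 2)*(o^2 + o - 6) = (o - 2)*(o + 2)*(o + 3)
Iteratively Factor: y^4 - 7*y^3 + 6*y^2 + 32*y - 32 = (y - 4)*(y^3 - 3*y^2 - 6*y + 8) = (y - 4)*(y - 1)*(y^2 - 2*y - 8) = (y - 4)*(y - 1)*(y + 2)*(y - 4)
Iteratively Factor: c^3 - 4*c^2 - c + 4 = (c - 1)*(c^2 - 3*c - 4) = (c - 4)*(c - 1)*(c + 1)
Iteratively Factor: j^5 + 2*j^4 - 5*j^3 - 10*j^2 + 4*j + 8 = (j + 2)*(j^4 - 5*j^2 + 4) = (j - 2)*(j + 2)*(j^3 + 2*j^2 - j - 2) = (j - 2)*(j + 1)*(j + 2)*(j^2 + j - 2) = (j - 2)*(j - 1)*(j + 1)*(j + 2)*(j + 2)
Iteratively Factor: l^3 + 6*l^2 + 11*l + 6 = (l + 2)*(l^2 + 4*l + 3) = (l + 2)*(l + 3)*(l + 1)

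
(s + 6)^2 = s^2 + 12*s + 36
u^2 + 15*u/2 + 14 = (u + 7/2)*(u + 4)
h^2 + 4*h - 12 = (h - 2)*(h + 6)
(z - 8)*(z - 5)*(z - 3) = z^3 - 16*z^2 + 79*z - 120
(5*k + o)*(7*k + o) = 35*k^2 + 12*k*o + o^2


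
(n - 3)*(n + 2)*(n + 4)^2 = n^4 + 7*n^3 + 2*n^2 - 64*n - 96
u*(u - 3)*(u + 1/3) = u^3 - 8*u^2/3 - u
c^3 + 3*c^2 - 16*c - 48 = (c - 4)*(c + 3)*(c + 4)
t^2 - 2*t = t*(t - 2)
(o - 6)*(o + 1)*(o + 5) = o^3 - 31*o - 30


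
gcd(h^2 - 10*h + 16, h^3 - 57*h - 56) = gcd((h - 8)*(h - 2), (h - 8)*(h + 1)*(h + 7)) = h - 8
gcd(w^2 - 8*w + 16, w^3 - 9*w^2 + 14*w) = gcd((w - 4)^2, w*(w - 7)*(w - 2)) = 1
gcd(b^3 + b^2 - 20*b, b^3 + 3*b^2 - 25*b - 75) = b + 5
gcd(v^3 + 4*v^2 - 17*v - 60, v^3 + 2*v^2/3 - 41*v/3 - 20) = v^2 - v - 12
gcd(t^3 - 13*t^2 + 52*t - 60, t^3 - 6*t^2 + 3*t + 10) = t^2 - 7*t + 10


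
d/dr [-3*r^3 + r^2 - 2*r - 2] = -9*r^2 + 2*r - 2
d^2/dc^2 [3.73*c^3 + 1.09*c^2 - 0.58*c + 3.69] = 22.38*c + 2.18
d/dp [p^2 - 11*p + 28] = 2*p - 11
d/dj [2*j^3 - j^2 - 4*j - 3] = 6*j^2 - 2*j - 4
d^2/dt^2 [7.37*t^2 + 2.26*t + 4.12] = 14.7400000000000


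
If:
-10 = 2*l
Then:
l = -5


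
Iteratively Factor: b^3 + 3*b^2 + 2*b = (b)*(b^2 + 3*b + 2) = b*(b + 1)*(b + 2)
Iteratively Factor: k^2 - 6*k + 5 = (k - 5)*(k - 1)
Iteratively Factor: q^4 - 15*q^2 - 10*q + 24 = (q - 4)*(q^3 + 4*q^2 + q - 6) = (q - 4)*(q + 2)*(q^2 + 2*q - 3) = (q - 4)*(q + 2)*(q + 3)*(q - 1)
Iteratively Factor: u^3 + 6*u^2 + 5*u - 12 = (u - 1)*(u^2 + 7*u + 12) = (u - 1)*(u + 4)*(u + 3)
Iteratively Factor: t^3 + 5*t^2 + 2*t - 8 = (t + 2)*(t^2 + 3*t - 4) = (t + 2)*(t + 4)*(t - 1)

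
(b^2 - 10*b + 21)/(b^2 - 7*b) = (b - 3)/b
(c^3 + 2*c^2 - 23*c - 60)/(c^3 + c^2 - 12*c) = (c^2 - 2*c - 15)/(c*(c - 3))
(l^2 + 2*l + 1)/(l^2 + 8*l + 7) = (l + 1)/(l + 7)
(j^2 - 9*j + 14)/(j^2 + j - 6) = (j - 7)/(j + 3)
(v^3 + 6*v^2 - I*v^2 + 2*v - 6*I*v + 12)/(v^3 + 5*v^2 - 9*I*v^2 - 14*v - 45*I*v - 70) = (v^2 + v*(6 + I) + 6*I)/(v^2 + v*(5 - 7*I) - 35*I)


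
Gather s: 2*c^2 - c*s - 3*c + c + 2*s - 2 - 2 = 2*c^2 - 2*c + s*(2 - c) - 4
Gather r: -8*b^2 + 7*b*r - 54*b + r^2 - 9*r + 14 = -8*b^2 - 54*b + r^2 + r*(7*b - 9) + 14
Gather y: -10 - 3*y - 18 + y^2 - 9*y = y^2 - 12*y - 28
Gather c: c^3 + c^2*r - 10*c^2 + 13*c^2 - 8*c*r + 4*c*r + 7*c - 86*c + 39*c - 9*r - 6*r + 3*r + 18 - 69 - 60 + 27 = c^3 + c^2*(r + 3) + c*(-4*r - 40) - 12*r - 84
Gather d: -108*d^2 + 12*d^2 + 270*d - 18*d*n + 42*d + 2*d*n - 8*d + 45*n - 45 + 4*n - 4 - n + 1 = -96*d^2 + d*(304 - 16*n) + 48*n - 48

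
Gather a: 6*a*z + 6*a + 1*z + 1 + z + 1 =a*(6*z + 6) + 2*z + 2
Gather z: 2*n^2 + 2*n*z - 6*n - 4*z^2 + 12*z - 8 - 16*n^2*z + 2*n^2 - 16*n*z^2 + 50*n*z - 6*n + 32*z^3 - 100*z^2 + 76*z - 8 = 4*n^2 - 12*n + 32*z^3 + z^2*(-16*n - 104) + z*(-16*n^2 + 52*n + 88) - 16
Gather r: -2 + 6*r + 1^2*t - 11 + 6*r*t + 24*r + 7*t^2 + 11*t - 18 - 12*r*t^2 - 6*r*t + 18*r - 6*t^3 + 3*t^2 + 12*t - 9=r*(48 - 12*t^2) - 6*t^3 + 10*t^2 + 24*t - 40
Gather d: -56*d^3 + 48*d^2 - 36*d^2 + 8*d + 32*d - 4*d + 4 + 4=-56*d^3 + 12*d^2 + 36*d + 8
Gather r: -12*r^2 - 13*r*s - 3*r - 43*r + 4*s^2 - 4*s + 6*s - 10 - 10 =-12*r^2 + r*(-13*s - 46) + 4*s^2 + 2*s - 20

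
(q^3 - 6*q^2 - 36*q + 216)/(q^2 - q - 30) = (q^2 - 36)/(q + 5)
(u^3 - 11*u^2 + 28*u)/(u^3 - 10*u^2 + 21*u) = (u - 4)/(u - 3)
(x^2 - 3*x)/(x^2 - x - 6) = x/(x + 2)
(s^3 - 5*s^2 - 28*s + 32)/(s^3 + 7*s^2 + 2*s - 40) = (s^2 - 9*s + 8)/(s^2 + 3*s - 10)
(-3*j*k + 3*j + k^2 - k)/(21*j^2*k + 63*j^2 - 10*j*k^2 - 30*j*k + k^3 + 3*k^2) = (1 - k)/(7*j*k + 21*j - k^2 - 3*k)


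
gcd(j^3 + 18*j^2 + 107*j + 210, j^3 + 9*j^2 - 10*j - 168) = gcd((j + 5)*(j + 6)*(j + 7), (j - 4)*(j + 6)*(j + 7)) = j^2 + 13*j + 42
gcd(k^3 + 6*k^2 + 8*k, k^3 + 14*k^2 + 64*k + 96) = k + 4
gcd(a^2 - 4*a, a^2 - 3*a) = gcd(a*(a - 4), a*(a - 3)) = a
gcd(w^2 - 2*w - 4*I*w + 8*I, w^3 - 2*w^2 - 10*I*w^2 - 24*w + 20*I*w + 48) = w^2 + w*(-2 - 4*I) + 8*I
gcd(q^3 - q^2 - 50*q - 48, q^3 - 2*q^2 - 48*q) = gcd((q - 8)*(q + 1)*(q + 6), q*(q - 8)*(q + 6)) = q^2 - 2*q - 48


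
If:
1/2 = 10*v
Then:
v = 1/20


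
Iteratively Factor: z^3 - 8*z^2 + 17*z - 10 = (z - 2)*(z^2 - 6*z + 5) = (z - 5)*(z - 2)*(z - 1)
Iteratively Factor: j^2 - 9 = (j - 3)*(j + 3)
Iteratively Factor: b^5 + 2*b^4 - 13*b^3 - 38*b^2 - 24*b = (b + 1)*(b^4 + b^3 - 14*b^2 - 24*b) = b*(b + 1)*(b^3 + b^2 - 14*b - 24) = b*(b + 1)*(b + 3)*(b^2 - 2*b - 8) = b*(b - 4)*(b + 1)*(b + 3)*(b + 2)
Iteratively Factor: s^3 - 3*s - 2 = (s - 2)*(s^2 + 2*s + 1) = (s - 2)*(s + 1)*(s + 1)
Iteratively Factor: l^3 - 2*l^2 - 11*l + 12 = (l - 4)*(l^2 + 2*l - 3) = (l - 4)*(l - 1)*(l + 3)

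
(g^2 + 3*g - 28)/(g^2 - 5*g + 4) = (g + 7)/(g - 1)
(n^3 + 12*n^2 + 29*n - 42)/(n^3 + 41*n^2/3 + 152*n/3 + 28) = 3*(n - 1)/(3*n + 2)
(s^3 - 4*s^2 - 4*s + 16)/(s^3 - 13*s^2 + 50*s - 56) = (s + 2)/(s - 7)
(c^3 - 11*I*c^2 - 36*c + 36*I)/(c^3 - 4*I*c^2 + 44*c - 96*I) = (c^2 - 9*I*c - 18)/(c^2 - 2*I*c + 48)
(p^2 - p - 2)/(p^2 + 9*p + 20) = (p^2 - p - 2)/(p^2 + 9*p + 20)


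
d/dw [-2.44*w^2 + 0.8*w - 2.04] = 0.8 - 4.88*w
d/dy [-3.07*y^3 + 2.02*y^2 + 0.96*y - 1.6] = -9.21*y^2 + 4.04*y + 0.96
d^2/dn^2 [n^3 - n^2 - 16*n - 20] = 6*n - 2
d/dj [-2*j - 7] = -2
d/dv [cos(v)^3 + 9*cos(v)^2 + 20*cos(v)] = (3*sin(v)^2 - 18*cos(v) - 23)*sin(v)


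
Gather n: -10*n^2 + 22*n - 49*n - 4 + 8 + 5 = -10*n^2 - 27*n + 9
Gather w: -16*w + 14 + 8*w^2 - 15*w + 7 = 8*w^2 - 31*w + 21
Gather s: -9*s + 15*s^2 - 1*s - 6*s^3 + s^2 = -6*s^3 + 16*s^2 - 10*s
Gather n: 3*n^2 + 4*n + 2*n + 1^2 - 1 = 3*n^2 + 6*n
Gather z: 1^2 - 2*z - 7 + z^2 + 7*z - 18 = z^2 + 5*z - 24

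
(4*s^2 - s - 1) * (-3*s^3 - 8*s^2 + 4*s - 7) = -12*s^5 - 29*s^4 + 27*s^3 - 24*s^2 + 3*s + 7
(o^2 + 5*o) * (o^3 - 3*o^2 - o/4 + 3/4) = o^5 + 2*o^4 - 61*o^3/4 - o^2/2 + 15*o/4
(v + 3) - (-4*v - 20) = 5*v + 23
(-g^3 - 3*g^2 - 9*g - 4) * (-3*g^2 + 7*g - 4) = 3*g^5 + 2*g^4 + 10*g^3 - 39*g^2 + 8*g + 16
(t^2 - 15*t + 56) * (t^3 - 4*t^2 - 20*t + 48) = t^5 - 19*t^4 + 96*t^3 + 124*t^2 - 1840*t + 2688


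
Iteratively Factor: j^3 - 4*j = (j)*(j^2 - 4) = j*(j - 2)*(j + 2)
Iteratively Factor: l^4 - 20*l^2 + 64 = (l - 4)*(l^3 + 4*l^2 - 4*l - 16) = (l - 4)*(l + 4)*(l^2 - 4) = (l - 4)*(l + 2)*(l + 4)*(l - 2)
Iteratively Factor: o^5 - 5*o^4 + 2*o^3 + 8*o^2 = (o)*(o^4 - 5*o^3 + 2*o^2 + 8*o) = o*(o + 1)*(o^3 - 6*o^2 + 8*o) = o*(o - 2)*(o + 1)*(o^2 - 4*o) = o^2*(o - 2)*(o + 1)*(o - 4)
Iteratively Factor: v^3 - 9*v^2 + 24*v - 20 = (v - 2)*(v^2 - 7*v + 10) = (v - 5)*(v - 2)*(v - 2)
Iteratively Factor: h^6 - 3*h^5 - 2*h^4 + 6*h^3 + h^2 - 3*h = (h - 3)*(h^5 - 2*h^3 + h) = h*(h - 3)*(h^4 - 2*h^2 + 1) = h*(h - 3)*(h - 1)*(h^3 + h^2 - h - 1) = h*(h - 3)*(h - 1)*(h + 1)*(h^2 - 1) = h*(h - 3)*(h - 1)^2*(h + 1)*(h + 1)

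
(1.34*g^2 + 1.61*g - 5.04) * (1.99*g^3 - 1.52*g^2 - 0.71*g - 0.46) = 2.6666*g^5 + 1.1671*g^4 - 13.4282*g^3 + 5.9013*g^2 + 2.8378*g + 2.3184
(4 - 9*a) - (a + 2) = 2 - 10*a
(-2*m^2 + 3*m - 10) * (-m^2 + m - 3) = 2*m^4 - 5*m^3 + 19*m^2 - 19*m + 30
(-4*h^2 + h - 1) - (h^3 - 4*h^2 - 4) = -h^3 + h + 3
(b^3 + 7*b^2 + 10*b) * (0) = 0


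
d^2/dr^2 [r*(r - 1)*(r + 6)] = 6*r + 10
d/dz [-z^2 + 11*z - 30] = 11 - 2*z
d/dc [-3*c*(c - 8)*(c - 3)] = -9*c^2 + 66*c - 72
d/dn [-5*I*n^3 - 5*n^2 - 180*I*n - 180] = -15*I*n^2 - 10*n - 180*I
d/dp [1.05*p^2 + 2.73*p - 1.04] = 2.1*p + 2.73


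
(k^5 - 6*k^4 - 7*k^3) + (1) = k^5 - 6*k^4 - 7*k^3 + 1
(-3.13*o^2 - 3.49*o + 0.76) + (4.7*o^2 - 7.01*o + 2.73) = 1.57*o^2 - 10.5*o + 3.49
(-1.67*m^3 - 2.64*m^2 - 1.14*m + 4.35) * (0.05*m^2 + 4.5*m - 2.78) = -0.0835*m^5 - 7.647*m^4 - 7.2944*m^3 + 2.4267*m^2 + 22.7442*m - 12.093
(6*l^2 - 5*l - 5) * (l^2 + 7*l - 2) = 6*l^4 + 37*l^3 - 52*l^2 - 25*l + 10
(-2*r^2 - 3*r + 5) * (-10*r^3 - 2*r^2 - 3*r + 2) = 20*r^5 + 34*r^4 - 38*r^3 - 5*r^2 - 21*r + 10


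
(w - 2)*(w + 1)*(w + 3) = w^3 + 2*w^2 - 5*w - 6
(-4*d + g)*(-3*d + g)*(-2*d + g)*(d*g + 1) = -24*d^4*g + 26*d^3*g^2 - 24*d^3 - 9*d^2*g^3 + 26*d^2*g + d*g^4 - 9*d*g^2 + g^3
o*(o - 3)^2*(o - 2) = o^4 - 8*o^3 + 21*o^2 - 18*o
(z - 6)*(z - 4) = z^2 - 10*z + 24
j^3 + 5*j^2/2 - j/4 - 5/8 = (j - 1/2)*(j + 1/2)*(j + 5/2)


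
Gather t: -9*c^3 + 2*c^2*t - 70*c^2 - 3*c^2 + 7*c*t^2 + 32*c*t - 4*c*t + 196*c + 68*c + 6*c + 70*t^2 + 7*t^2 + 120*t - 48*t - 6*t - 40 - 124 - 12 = -9*c^3 - 73*c^2 + 270*c + t^2*(7*c + 77) + t*(2*c^2 + 28*c + 66) - 176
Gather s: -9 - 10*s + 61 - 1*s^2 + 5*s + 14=-s^2 - 5*s + 66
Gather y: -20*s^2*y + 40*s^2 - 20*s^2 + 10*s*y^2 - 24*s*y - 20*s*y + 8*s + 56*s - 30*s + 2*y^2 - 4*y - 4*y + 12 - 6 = 20*s^2 + 34*s + y^2*(10*s + 2) + y*(-20*s^2 - 44*s - 8) + 6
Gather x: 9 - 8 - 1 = 0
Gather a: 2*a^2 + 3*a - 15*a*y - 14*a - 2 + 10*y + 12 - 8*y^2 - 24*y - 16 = 2*a^2 + a*(-15*y - 11) - 8*y^2 - 14*y - 6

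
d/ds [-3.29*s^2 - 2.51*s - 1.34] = -6.58*s - 2.51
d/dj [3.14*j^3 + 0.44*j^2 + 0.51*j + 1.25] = 9.42*j^2 + 0.88*j + 0.51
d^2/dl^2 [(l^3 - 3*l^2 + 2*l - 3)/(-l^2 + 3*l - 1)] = 2*(-l^3 + 9*l^2 - 24*l + 21)/(l^6 - 9*l^5 + 30*l^4 - 45*l^3 + 30*l^2 - 9*l + 1)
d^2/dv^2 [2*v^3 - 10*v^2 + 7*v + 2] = 12*v - 20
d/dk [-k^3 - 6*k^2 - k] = -3*k^2 - 12*k - 1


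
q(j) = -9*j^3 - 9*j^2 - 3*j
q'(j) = -27*j^2 - 18*j - 3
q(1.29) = -38.17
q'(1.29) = -71.15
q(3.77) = -621.47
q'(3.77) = -454.61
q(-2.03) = 44.29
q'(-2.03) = -77.72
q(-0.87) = 1.72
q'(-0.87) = -7.78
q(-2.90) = 152.51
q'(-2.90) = -177.87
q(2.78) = -271.26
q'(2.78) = -261.71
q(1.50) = -55.12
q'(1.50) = -90.75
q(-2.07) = 47.47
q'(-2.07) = -81.43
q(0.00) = 0.00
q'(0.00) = -3.00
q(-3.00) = 171.00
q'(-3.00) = -192.00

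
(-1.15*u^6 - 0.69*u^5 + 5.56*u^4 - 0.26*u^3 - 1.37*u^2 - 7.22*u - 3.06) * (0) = 0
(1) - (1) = 0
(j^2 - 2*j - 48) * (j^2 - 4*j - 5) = j^4 - 6*j^3 - 45*j^2 + 202*j + 240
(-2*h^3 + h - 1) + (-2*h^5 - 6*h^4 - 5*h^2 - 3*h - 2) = -2*h^5 - 6*h^4 - 2*h^3 - 5*h^2 - 2*h - 3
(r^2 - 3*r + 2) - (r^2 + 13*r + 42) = -16*r - 40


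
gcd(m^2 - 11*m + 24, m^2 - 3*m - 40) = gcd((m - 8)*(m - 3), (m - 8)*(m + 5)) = m - 8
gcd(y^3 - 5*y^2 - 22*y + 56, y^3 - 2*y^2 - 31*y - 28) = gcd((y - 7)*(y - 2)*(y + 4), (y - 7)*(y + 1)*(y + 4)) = y^2 - 3*y - 28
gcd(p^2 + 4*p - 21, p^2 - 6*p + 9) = p - 3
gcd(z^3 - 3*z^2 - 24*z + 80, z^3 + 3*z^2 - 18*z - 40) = z^2 + z - 20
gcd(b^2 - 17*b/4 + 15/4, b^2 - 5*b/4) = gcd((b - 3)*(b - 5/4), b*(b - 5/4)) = b - 5/4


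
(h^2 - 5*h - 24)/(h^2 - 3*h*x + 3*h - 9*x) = (8 - h)/(-h + 3*x)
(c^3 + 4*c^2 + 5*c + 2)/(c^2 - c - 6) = (c^2 + 2*c + 1)/(c - 3)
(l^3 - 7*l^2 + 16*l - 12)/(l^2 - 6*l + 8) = (l^2 - 5*l + 6)/(l - 4)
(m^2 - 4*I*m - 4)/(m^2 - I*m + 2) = (m - 2*I)/(m + I)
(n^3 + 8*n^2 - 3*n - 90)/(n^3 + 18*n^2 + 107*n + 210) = (n - 3)/(n + 7)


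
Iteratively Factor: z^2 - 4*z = (z)*(z - 4)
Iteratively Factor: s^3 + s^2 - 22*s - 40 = (s + 4)*(s^2 - 3*s - 10) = (s + 2)*(s + 4)*(s - 5)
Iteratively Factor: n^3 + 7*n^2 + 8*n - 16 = (n + 4)*(n^2 + 3*n - 4) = (n - 1)*(n + 4)*(n + 4)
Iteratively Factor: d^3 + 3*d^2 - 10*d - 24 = (d - 3)*(d^2 + 6*d + 8) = (d - 3)*(d + 2)*(d + 4)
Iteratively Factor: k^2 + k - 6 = (k - 2)*(k + 3)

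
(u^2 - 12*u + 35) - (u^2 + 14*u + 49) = -26*u - 14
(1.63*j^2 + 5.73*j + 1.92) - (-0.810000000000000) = 1.63*j^2 + 5.73*j + 2.73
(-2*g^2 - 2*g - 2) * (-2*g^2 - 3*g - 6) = 4*g^4 + 10*g^3 + 22*g^2 + 18*g + 12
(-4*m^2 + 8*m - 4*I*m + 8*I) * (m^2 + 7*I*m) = -4*m^4 + 8*m^3 - 32*I*m^3 + 28*m^2 + 64*I*m^2 - 56*m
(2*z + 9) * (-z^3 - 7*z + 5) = -2*z^4 - 9*z^3 - 14*z^2 - 53*z + 45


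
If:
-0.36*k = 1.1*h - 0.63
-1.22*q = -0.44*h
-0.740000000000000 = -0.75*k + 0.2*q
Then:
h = 0.24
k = 1.01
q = 0.09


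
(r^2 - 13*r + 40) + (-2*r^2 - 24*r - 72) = -r^2 - 37*r - 32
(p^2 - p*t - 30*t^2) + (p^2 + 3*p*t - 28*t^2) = 2*p^2 + 2*p*t - 58*t^2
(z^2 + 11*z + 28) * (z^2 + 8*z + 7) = z^4 + 19*z^3 + 123*z^2 + 301*z + 196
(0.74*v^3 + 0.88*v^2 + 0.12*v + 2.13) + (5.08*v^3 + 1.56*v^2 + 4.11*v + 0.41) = 5.82*v^3 + 2.44*v^2 + 4.23*v + 2.54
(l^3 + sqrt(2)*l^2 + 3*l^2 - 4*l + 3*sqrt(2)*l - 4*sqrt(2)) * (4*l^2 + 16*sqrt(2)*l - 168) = 4*l^5 + 12*l^4 + 20*sqrt(2)*l^4 - 152*l^3 + 60*sqrt(2)*l^3 - 408*l^2 - 248*sqrt(2)*l^2 - 504*sqrt(2)*l + 544*l + 672*sqrt(2)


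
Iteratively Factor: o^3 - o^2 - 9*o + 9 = (o - 3)*(o^2 + 2*o - 3) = (o - 3)*(o + 3)*(o - 1)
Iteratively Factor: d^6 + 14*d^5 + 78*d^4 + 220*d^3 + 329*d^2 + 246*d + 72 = (d + 4)*(d^5 + 10*d^4 + 38*d^3 + 68*d^2 + 57*d + 18) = (d + 3)*(d + 4)*(d^4 + 7*d^3 + 17*d^2 + 17*d + 6) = (d + 3)^2*(d + 4)*(d^3 + 4*d^2 + 5*d + 2) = (d + 1)*(d + 3)^2*(d + 4)*(d^2 + 3*d + 2) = (d + 1)*(d + 2)*(d + 3)^2*(d + 4)*(d + 1)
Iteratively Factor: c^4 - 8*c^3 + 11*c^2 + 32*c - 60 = (c - 2)*(c^3 - 6*c^2 - c + 30) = (c - 2)*(c + 2)*(c^2 - 8*c + 15) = (c - 3)*(c - 2)*(c + 2)*(c - 5)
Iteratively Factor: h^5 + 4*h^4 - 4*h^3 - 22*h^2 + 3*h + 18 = (h + 3)*(h^4 + h^3 - 7*h^2 - h + 6) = (h - 2)*(h + 3)*(h^3 + 3*h^2 - h - 3) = (h - 2)*(h + 1)*(h + 3)*(h^2 + 2*h - 3) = (h - 2)*(h + 1)*(h + 3)^2*(h - 1)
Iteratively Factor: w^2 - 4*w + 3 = (w - 1)*(w - 3)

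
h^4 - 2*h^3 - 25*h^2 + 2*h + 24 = (h - 6)*(h - 1)*(h + 1)*(h + 4)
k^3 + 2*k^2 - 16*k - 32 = (k - 4)*(k + 2)*(k + 4)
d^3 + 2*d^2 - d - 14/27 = (d - 2/3)*(d + 1/3)*(d + 7/3)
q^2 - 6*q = q*(q - 6)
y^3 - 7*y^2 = y^2*(y - 7)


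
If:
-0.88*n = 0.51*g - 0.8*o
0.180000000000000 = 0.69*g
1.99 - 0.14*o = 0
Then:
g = 0.26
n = 12.77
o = 14.21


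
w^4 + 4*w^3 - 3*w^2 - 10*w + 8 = (w - 1)^2*(w + 2)*(w + 4)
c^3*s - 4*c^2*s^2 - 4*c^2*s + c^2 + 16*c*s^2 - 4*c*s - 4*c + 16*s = (c - 4)*(c - 4*s)*(c*s + 1)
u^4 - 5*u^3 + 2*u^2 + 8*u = u*(u - 4)*(u - 2)*(u + 1)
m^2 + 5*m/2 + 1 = (m + 1/2)*(m + 2)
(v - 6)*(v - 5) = v^2 - 11*v + 30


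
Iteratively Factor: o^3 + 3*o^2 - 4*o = (o + 4)*(o^2 - o) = (o - 1)*(o + 4)*(o)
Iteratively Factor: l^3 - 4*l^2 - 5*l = (l - 5)*(l^2 + l) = l*(l - 5)*(l + 1)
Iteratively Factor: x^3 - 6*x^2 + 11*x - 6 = (x - 1)*(x^2 - 5*x + 6) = (x - 2)*(x - 1)*(x - 3)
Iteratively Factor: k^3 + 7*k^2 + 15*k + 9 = (k + 3)*(k^2 + 4*k + 3) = (k + 3)^2*(k + 1)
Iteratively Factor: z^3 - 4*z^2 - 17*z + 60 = (z + 4)*(z^2 - 8*z + 15) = (z - 3)*(z + 4)*(z - 5)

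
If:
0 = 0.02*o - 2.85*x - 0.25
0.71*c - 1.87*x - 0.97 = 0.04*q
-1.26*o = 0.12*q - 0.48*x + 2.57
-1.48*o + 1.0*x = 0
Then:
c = -0.06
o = -0.06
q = -21.14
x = -0.09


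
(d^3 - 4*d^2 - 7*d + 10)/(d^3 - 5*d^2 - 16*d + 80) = (d^2 + d - 2)/(d^2 - 16)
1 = 1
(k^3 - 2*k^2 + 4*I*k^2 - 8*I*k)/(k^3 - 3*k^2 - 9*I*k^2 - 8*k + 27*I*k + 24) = (k^3 + k^2*(-2 + 4*I) - 8*I*k)/(k^3 + k^2*(-3 - 9*I) + k*(-8 + 27*I) + 24)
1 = 1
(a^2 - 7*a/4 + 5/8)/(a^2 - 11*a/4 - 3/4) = (-8*a^2 + 14*a - 5)/(2*(-4*a^2 + 11*a + 3))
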